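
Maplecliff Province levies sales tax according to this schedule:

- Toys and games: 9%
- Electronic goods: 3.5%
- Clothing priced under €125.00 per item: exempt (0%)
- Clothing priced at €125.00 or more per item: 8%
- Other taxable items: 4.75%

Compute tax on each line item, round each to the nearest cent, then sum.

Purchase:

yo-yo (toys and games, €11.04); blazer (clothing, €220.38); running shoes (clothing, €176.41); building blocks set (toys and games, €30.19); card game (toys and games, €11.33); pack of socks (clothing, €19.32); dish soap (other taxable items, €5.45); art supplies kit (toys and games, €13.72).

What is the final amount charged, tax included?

Yo-yo €11.04: toys and games → 9% → €0.99
Blazer €220.38: clothing, €125.00 or more → 8% → €17.63
Running shoes €176.41: clothing, €125.00 or more → 8% → €14.11
Building blocks set €30.19: toys and games → 9% → €2.72
Card game €11.33: toys and games → 9% → €1.02
Pack of socks €19.32: clothing, under €125.00 → 0% → €0.00
Dish soap €5.45: other taxable items → 4.75% → €0.26
Art supplies kit €13.72: toys and games → 9% → €1.23
Subtotal = €487.84; tax = €37.96; total due = €525.80

€525.80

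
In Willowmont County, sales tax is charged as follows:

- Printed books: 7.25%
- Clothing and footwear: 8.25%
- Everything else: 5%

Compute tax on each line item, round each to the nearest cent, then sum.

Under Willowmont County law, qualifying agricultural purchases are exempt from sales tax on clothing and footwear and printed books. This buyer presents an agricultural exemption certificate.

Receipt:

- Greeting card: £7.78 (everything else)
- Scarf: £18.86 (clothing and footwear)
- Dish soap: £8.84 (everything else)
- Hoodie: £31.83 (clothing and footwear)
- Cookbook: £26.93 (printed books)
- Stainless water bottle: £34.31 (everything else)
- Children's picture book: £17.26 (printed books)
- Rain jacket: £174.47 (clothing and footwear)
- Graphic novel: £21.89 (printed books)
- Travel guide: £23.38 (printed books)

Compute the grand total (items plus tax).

Greeting card £7.78: everything else → 5% → £0.39
Scarf £18.86: clothing and footwear, buyer-exempt → 0% → £0.00
Dish soap £8.84: everything else → 5% → £0.44
Hoodie £31.83: clothing and footwear, buyer-exempt → 0% → £0.00
Cookbook £26.93: printed books, buyer-exempt → 0% → £0.00
Stainless water bottle £34.31: everything else → 5% → £1.72
Children's picture book £17.26: printed books, buyer-exempt → 0% → £0.00
Rain jacket £174.47: clothing and footwear, buyer-exempt → 0% → £0.00
Graphic novel £21.89: printed books, buyer-exempt → 0% → £0.00
Travel guide £23.38: printed books, buyer-exempt → 0% → £0.00
Subtotal = £365.55; tax = £2.55; total due = £368.10

£368.10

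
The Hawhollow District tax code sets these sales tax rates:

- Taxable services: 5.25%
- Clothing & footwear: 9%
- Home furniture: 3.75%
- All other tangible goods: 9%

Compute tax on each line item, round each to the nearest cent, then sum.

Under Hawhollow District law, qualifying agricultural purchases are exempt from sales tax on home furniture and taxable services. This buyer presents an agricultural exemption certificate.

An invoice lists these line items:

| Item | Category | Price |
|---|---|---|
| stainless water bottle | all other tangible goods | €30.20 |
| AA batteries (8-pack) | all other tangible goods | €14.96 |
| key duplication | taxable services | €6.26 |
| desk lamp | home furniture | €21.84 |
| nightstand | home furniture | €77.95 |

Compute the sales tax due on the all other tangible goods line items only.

€4.07

Stainless water bottle €30.20: all other tangible goods → 9% → €2.72
AA batteries (8-pack) €14.96: all other tangible goods → 9% → €1.35
Tax on all other tangible goods = €2.72 + €1.35 = €4.07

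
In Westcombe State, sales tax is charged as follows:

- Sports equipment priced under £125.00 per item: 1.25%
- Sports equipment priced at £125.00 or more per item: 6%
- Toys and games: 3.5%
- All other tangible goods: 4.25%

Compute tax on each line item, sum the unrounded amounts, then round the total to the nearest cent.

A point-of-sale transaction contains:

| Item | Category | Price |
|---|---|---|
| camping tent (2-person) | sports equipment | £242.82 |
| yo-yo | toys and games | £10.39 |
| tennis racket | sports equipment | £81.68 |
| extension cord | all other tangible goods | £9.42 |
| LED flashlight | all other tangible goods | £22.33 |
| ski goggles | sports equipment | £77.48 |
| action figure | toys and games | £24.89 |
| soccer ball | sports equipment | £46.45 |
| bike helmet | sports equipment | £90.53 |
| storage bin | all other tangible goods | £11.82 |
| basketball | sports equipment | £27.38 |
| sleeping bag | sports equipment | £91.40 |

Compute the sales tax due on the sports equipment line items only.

Camping tent (2-person) £242.82: sports equipment, £125.00 or more → 6% → £14.5692
Tennis racket £81.68: sports equipment, under £125.00 → 1.25% → £1.021
Ski goggles £77.48: sports equipment, under £125.00 → 1.25% → £0.9685
Soccer ball £46.45: sports equipment, under £125.00 → 1.25% → £0.580625
Bike helmet £90.53: sports equipment, under £125.00 → 1.25% → £1.131625
Basketball £27.38: sports equipment, under £125.00 → 1.25% → £0.34225
Sleeping bag £91.40: sports equipment, under £125.00 → 1.25% → £1.1425
Tax on sports equipment: unrounded sum = £19.7557 → £19.76

£19.76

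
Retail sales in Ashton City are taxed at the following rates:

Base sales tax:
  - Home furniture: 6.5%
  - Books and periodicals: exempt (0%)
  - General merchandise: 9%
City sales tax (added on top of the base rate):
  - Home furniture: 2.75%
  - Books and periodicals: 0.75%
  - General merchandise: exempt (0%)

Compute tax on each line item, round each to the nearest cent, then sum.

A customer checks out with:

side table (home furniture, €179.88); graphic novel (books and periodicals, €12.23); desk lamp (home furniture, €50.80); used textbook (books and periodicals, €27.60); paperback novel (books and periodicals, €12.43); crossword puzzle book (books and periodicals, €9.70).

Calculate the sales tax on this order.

€21.80

Side table €179.88: home furniture → 6.5% + 2.75% city = 9.25% → €16.64
Graphic novel €12.23: books and periodicals → 0% + 0.75% city = 0.75% → €0.09
Desk lamp €50.80: home furniture → 6.5% + 2.75% city = 9.25% → €4.70
Used textbook €27.60: books and periodicals → 0% + 0.75% city = 0.75% → €0.21
Paperback novel €12.43: books and periodicals → 0% + 0.75% city = 0.75% → €0.09
Crossword puzzle book €9.70: books and periodicals → 0% + 0.75% city = 0.75% → €0.07
Total tax = €16.64 + €0.09 + €4.70 + €0.21 + €0.09 + €0.07 = €21.80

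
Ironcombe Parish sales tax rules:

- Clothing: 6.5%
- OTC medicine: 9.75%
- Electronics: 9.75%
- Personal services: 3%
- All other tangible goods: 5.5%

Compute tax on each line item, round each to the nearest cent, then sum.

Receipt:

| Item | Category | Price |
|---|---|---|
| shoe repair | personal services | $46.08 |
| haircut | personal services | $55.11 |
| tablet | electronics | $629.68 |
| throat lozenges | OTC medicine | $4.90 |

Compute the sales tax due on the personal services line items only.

Shoe repair $46.08: personal services → 3% → $1.38
Haircut $55.11: personal services → 3% → $1.65
Tax on personal services = $1.38 + $1.65 = $3.03

$3.03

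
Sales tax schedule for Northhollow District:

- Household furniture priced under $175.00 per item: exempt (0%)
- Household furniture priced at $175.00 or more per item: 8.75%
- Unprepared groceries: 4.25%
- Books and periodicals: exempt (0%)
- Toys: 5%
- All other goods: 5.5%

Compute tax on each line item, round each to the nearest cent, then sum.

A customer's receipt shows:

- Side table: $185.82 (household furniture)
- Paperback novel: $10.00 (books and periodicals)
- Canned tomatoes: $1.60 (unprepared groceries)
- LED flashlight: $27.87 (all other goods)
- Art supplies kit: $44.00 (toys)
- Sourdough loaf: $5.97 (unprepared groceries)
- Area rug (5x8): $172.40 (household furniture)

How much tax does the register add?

Side table $185.82: household furniture, $175.00 or more → 8.75% → $16.26
Paperback novel $10.00: books and periodicals → 0% → $0.00
Canned tomatoes $1.60: unprepared groceries → 4.25% → $0.07
LED flashlight $27.87: all other goods → 5.5% → $1.53
Art supplies kit $44.00: toys → 5% → $2.20
Sourdough loaf $5.97: unprepared groceries → 4.25% → $0.25
Area rug (5x8) $172.40: household furniture, under $175.00 → 0% → $0.00
Total tax = $16.26 + $0.07 + $1.53 + $2.20 + $0.25 = $20.31

$20.31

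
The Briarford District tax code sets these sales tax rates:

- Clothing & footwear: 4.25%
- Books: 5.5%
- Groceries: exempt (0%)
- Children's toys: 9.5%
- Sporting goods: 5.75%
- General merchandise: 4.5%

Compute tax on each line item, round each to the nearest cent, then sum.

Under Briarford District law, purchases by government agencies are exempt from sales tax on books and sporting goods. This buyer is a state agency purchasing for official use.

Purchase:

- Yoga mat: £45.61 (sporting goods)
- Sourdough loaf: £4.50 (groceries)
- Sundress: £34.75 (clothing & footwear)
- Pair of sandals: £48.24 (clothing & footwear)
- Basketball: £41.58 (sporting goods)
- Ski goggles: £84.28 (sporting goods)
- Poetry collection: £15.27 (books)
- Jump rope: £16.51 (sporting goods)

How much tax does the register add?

£3.53

Yoga mat £45.61: sporting goods, buyer-exempt → 0% → £0.00
Sourdough loaf £4.50: groceries → 0% → £0.00
Sundress £34.75: clothing & footwear → 4.25% → £1.48
Pair of sandals £48.24: clothing & footwear → 4.25% → £2.05
Basketball £41.58: sporting goods, buyer-exempt → 0% → £0.00
Ski goggles £84.28: sporting goods, buyer-exempt → 0% → £0.00
Poetry collection £15.27: books, buyer-exempt → 0% → £0.00
Jump rope £16.51: sporting goods, buyer-exempt → 0% → £0.00
Total tax = £1.48 + £2.05 = £3.53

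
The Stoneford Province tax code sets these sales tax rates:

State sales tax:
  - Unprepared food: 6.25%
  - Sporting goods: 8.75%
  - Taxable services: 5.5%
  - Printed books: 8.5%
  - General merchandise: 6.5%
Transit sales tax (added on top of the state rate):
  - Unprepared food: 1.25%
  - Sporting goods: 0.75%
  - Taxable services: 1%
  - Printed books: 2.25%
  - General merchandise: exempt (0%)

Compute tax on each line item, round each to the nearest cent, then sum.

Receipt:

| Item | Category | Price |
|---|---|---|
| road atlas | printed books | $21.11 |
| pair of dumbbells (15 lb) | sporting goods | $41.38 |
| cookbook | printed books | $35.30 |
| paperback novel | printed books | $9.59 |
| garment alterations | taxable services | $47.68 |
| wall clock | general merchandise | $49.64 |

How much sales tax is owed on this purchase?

$17.35

Road atlas $21.11: printed books → 8.5% + 2.25% transit = 10.75% → $2.27
Pair of dumbbells (15 lb) $41.38: sporting goods → 8.75% + 0.75% transit = 9.5% → $3.93
Cookbook $35.30: printed books → 8.5% + 2.25% transit = 10.75% → $3.79
Paperback novel $9.59: printed books → 8.5% + 2.25% transit = 10.75% → $1.03
Garment alterations $47.68: taxable services → 5.5% + 1% transit = 6.5% → $3.10
Wall clock $49.64: general merchandise → 6.5% + 0% transit = 6.5% → $3.23
Total tax = $2.27 + $3.93 + $3.79 + $1.03 + $3.10 + $3.23 = $17.35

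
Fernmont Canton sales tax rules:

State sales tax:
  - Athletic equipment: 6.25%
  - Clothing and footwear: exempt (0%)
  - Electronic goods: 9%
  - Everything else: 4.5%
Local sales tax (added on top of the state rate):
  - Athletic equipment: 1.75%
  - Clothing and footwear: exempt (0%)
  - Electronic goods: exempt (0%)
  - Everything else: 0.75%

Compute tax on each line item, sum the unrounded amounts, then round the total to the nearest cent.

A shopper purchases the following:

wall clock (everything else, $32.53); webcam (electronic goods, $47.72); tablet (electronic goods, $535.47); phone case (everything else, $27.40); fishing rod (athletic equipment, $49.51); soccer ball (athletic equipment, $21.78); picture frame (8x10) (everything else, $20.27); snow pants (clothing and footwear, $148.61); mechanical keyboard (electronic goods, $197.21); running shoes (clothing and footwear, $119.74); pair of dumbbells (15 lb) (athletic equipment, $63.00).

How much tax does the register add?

Wall clock $32.53: everything else → 4.5% + 0.75% local = 5.25% → $1.707825
Webcam $47.72: electronic goods → 9% + 0% local = 9% → $4.2948
Tablet $535.47: electronic goods → 9% + 0% local = 9% → $48.1923
Phone case $27.40: everything else → 4.5% + 0.75% local = 5.25% → $1.4385
Fishing rod $49.51: athletic equipment → 6.25% + 1.75% local = 8% → $3.9608
Soccer ball $21.78: athletic equipment → 6.25% + 1.75% local = 8% → $1.7424
Picture frame (8x10) $20.27: everything else → 4.5% + 0.75% local = 5.25% → $1.064175
Snow pants $148.61: clothing and footwear → 0% + 0% local = 0% → $0.00
Mechanical keyboard $197.21: electronic goods → 9% + 0% local = 9% → $17.7489
Running shoes $119.74: clothing and footwear → 0% + 0% local = 0% → $0.00
Pair of dumbbells (15 lb) $63.00: athletic equipment → 6.25% + 1.75% local = 8% → $5.04
Unrounded tax sum = $85.1897 → $85.19

$85.19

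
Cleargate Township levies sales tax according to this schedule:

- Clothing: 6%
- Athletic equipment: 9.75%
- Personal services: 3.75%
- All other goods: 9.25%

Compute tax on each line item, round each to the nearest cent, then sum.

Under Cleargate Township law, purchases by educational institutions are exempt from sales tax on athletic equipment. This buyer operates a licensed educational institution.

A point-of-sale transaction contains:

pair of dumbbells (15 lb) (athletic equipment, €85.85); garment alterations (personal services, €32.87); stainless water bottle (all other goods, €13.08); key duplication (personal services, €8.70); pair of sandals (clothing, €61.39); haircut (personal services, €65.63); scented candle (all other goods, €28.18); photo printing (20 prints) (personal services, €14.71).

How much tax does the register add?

Pair of dumbbells (15 lb) €85.85: athletic equipment, buyer-exempt → 0% → €0.00
Garment alterations €32.87: personal services → 3.75% → €1.23
Stainless water bottle €13.08: all other goods → 9.25% → €1.21
Key duplication €8.70: personal services → 3.75% → €0.33
Pair of sandals €61.39: clothing → 6% → €3.68
Haircut €65.63: personal services → 3.75% → €2.46
Scented candle €28.18: all other goods → 9.25% → €2.61
Photo printing (20 prints) €14.71: personal services → 3.75% → €0.55
Total tax = €1.23 + €1.21 + €0.33 + €3.68 + €2.46 + €2.61 + €0.55 = €12.07

€12.07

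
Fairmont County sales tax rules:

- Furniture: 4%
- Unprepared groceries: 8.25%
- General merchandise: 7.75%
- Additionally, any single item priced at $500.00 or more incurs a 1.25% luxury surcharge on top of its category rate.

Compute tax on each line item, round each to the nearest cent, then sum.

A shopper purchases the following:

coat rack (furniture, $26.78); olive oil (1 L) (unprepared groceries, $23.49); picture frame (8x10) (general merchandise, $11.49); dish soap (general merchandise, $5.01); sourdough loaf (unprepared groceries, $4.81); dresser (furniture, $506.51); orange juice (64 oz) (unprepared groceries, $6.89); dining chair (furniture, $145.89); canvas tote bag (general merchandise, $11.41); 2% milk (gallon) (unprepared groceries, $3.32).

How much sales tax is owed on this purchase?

Coat rack $26.78: furniture → 4% → $1.07
Olive oil (1 L) $23.49: unprepared groceries → 8.25% → $1.94
Picture frame (8x10) $11.49: general merchandise → 7.75% → $0.89
Dish soap $5.01: general merchandise → 7.75% → $0.39
Sourdough loaf $4.81: unprepared groceries → 8.25% → $0.40
Dresser $506.51: furniture → 4% + 1.25% surcharge = 5.25% → $26.59
Orange juice (64 oz) $6.89: unprepared groceries → 8.25% → $0.57
Dining chair $145.89: furniture → 4% → $5.84
Canvas tote bag $11.41: general merchandise → 7.75% → $0.88
2% milk (gallon) $3.32: unprepared groceries → 8.25% → $0.27
Total tax = $1.07 + $1.94 + $0.89 + $0.39 + $0.40 + $26.59 + $0.57 + $5.84 + $0.88 + $0.27 = $38.84

$38.84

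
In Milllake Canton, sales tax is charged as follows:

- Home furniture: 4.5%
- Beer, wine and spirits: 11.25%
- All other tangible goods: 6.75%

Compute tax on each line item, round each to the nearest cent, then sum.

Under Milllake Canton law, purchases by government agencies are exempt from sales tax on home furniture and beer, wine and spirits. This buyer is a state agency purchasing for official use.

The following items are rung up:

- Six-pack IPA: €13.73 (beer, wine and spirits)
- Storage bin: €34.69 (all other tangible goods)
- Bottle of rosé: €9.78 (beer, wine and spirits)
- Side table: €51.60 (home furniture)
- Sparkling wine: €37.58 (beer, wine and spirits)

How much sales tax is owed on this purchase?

Six-pack IPA €13.73: beer, wine and spirits, buyer-exempt → 0% → €0.00
Storage bin €34.69: all other tangible goods → 6.75% → €2.34
Bottle of rosé €9.78: beer, wine and spirits, buyer-exempt → 0% → €0.00
Side table €51.60: home furniture, buyer-exempt → 0% → €0.00
Sparkling wine €37.58: beer, wine and spirits, buyer-exempt → 0% → €0.00
Total tax = €2.34

€2.34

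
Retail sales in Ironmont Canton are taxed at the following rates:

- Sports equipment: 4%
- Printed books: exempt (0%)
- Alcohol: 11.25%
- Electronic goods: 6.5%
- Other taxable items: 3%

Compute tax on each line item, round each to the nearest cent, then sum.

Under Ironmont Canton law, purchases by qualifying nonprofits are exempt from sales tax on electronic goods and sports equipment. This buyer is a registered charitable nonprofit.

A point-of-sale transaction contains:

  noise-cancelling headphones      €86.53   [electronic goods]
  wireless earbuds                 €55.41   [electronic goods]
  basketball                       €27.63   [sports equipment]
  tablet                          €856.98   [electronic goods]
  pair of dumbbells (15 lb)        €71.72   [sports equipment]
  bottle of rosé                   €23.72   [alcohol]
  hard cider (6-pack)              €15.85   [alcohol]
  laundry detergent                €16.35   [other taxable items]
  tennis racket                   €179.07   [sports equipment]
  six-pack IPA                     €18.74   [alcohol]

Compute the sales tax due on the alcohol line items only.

Bottle of rosé €23.72: alcohol → 11.25% → €2.67
Hard cider (6-pack) €15.85: alcohol → 11.25% → €1.78
Six-pack IPA €18.74: alcohol → 11.25% → €2.11
Tax on alcohol = €2.67 + €1.78 + €2.11 = €6.56

€6.56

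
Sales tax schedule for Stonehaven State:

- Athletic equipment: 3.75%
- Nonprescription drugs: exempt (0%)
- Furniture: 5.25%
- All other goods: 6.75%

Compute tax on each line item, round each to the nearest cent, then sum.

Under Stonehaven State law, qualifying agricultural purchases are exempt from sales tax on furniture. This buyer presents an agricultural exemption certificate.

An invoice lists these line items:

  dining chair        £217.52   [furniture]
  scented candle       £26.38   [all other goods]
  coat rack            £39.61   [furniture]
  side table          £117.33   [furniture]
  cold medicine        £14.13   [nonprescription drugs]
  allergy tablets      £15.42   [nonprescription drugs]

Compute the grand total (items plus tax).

Dining chair £217.52: furniture, buyer-exempt → 0% → £0.00
Scented candle £26.38: all other goods → 6.75% → £1.78
Coat rack £39.61: furniture, buyer-exempt → 0% → £0.00
Side table £117.33: furniture, buyer-exempt → 0% → £0.00
Cold medicine £14.13: nonprescription drugs → 0% → £0.00
Allergy tablets £15.42: nonprescription drugs → 0% → £0.00
Subtotal = £430.39; tax = £1.78; total due = £432.17

£432.17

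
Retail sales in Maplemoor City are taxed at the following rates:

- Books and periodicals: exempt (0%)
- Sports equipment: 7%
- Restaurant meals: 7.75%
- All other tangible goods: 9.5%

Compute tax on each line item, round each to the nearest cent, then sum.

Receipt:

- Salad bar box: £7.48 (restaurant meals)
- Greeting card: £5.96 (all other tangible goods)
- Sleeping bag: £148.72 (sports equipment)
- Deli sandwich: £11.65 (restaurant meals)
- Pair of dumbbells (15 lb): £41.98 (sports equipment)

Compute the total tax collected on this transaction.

£15.40

Salad bar box £7.48: restaurant meals → 7.75% → £0.58
Greeting card £5.96: all other tangible goods → 9.5% → £0.57
Sleeping bag £148.72: sports equipment → 7% → £10.41
Deli sandwich £11.65: restaurant meals → 7.75% → £0.90
Pair of dumbbells (15 lb) £41.98: sports equipment → 7% → £2.94
Total tax = £0.58 + £0.57 + £10.41 + £0.90 + £2.94 = £15.40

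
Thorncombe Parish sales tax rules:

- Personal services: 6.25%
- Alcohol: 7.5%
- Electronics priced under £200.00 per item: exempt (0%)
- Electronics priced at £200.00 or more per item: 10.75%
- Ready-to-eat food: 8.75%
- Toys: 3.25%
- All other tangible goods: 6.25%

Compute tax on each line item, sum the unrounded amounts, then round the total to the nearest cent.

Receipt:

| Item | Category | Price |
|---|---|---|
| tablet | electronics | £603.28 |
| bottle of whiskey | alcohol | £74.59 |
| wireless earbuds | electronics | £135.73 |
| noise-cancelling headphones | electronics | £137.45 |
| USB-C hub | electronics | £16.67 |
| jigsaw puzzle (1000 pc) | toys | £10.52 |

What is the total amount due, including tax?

£1049.03

Tablet £603.28: electronics, £200.00 or more → 10.75% → £64.8526
Bottle of whiskey £74.59: alcohol → 7.5% → £5.59425
Wireless earbuds £135.73: electronics, under £200.00 → 0% → £0.00
Noise-cancelling headphones £137.45: electronics, under £200.00 → 0% → £0.00
USB-C hub £16.67: electronics, under £200.00 → 0% → £0.00
Jigsaw puzzle (1000 pc) £10.52: toys → 3.25% → £0.3419
Subtotal = £978.24; unrounded tax = £70.78875 → £70.79; total due = £1049.03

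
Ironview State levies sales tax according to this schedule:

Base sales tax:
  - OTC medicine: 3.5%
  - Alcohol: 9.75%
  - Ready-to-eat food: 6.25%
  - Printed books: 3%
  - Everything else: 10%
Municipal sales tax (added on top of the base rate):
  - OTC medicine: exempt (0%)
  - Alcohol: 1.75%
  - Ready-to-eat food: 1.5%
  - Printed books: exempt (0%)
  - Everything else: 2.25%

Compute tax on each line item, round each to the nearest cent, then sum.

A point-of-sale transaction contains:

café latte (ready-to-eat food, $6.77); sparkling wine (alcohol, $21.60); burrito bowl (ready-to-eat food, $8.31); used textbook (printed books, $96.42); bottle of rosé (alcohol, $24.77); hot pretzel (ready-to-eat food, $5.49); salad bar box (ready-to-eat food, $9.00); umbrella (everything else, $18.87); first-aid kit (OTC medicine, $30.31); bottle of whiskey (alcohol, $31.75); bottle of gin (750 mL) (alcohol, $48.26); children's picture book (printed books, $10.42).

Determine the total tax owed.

$23.39

Café latte $6.77: ready-to-eat food → 6.25% + 1.5% municipal = 7.75% → $0.52
Sparkling wine $21.60: alcohol → 9.75% + 1.75% municipal = 11.5% → $2.48
Burrito bowl $8.31: ready-to-eat food → 6.25% + 1.5% municipal = 7.75% → $0.64
Used textbook $96.42: printed books → 3% + 0% municipal = 3% → $2.89
Bottle of rosé $24.77: alcohol → 9.75% + 1.75% municipal = 11.5% → $2.85
Hot pretzel $5.49: ready-to-eat food → 6.25% + 1.5% municipal = 7.75% → $0.43
Salad bar box $9.00: ready-to-eat food → 6.25% + 1.5% municipal = 7.75% → $0.70
Umbrella $18.87: everything else → 10% + 2.25% municipal = 12.25% → $2.31
First-aid kit $30.31: OTC medicine → 3.5% + 0% municipal = 3.5% → $1.06
Bottle of whiskey $31.75: alcohol → 9.75% + 1.75% municipal = 11.5% → $3.65
Bottle of gin (750 mL) $48.26: alcohol → 9.75% + 1.75% municipal = 11.5% → $5.55
Children's picture book $10.42: printed books → 3% + 0% municipal = 3% → $0.31
Total tax = $0.52 + $2.48 + $0.64 + $2.89 + $2.85 + $0.43 + $0.70 + $2.31 + $1.06 + $3.65 + $5.55 + $0.31 = $23.39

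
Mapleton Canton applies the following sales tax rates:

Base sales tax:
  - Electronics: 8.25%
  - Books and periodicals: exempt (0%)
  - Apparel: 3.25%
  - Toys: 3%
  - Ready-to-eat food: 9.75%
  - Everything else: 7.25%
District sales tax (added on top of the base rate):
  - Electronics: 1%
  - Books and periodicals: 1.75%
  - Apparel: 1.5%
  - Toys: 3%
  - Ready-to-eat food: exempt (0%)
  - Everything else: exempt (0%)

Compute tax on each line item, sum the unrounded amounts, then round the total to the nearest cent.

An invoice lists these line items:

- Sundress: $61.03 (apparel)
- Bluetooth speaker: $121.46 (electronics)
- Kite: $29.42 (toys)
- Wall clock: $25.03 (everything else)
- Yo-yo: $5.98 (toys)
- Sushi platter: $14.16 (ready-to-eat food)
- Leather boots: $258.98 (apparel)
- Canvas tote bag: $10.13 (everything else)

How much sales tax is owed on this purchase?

Sundress $61.03: apparel → 3.25% + 1.5% district = 4.75% → $2.898925
Bluetooth speaker $121.46: electronics → 8.25% + 1% district = 9.25% → $11.23505
Kite $29.42: toys → 3% + 3% district = 6% → $1.7652
Wall clock $25.03: everything else → 7.25% + 0% district = 7.25% → $1.814675
Yo-yo $5.98: toys → 3% + 3% district = 6% → $0.3588
Sushi platter $14.16: ready-to-eat food → 9.75% + 0% district = 9.75% → $1.3806
Leather boots $258.98: apparel → 3.25% + 1.5% district = 4.75% → $12.30155
Canvas tote bag $10.13: everything else → 7.25% + 0% district = 7.25% → $0.734425
Unrounded tax sum = $32.489225 → $32.49

$32.49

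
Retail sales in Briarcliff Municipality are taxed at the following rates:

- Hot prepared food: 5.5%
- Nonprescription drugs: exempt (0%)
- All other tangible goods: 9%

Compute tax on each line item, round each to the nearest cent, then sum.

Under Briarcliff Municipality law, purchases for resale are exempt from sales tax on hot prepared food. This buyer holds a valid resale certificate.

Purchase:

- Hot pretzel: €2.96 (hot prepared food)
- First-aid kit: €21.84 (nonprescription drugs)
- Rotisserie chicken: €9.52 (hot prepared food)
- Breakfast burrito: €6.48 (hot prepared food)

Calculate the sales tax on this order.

Hot pretzel €2.96: hot prepared food, buyer-exempt → 0% → €0.00
First-aid kit €21.84: nonprescription drugs → 0% → €0.00
Rotisserie chicken €9.52: hot prepared food, buyer-exempt → 0% → €0.00
Breakfast burrito €6.48: hot prepared food, buyer-exempt → 0% → €0.00
Total tax = €0.00

€0.00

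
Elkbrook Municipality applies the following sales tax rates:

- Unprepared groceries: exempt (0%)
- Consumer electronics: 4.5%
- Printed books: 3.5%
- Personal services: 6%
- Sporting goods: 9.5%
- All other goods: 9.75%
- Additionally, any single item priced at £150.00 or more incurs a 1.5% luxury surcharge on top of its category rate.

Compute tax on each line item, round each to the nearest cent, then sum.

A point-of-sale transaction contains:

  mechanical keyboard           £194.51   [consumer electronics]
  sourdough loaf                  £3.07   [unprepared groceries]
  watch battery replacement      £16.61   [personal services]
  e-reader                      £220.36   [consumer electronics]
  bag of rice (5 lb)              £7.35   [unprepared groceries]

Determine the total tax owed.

Mechanical keyboard £194.51: consumer electronics → 4.5% + 1.5% surcharge = 6% → £11.67
Sourdough loaf £3.07: unprepared groceries → 0% → £0.00
Watch battery replacement £16.61: personal services → 6% → £1.00
E-reader £220.36: consumer electronics → 4.5% + 1.5% surcharge = 6% → £13.22
Bag of rice (5 lb) £7.35: unprepared groceries → 0% → £0.00
Total tax = £11.67 + £1.00 + £13.22 = £25.89

£25.89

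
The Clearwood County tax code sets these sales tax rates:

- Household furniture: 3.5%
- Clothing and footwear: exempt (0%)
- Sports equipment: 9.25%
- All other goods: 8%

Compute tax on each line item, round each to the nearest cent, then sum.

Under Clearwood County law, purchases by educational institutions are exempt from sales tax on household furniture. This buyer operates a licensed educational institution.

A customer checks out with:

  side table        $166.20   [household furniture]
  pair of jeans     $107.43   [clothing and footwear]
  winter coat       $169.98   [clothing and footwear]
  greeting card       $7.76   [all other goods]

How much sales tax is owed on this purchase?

$0.62

Side table $166.20: household furniture, buyer-exempt → 0% → $0.00
Pair of jeans $107.43: clothing and footwear → 0% → $0.00
Winter coat $169.98: clothing and footwear → 0% → $0.00
Greeting card $7.76: all other goods → 8% → $0.62
Total tax = $0.62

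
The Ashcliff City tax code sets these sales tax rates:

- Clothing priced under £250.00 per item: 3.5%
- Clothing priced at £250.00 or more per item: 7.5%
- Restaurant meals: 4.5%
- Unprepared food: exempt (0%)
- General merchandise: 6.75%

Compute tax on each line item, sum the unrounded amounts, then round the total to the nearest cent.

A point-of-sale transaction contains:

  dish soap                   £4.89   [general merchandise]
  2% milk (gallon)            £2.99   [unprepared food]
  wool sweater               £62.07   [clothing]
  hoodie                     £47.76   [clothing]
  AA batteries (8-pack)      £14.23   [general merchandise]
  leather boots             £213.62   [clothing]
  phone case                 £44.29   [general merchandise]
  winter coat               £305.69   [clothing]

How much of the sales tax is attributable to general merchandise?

£4.28

Dish soap £4.89: general merchandise → 6.75% → £0.330075
AA batteries (8-pack) £14.23: general merchandise → 6.75% → £0.960525
Phone case £44.29: general merchandise → 6.75% → £2.989575
Tax on general merchandise: unrounded sum = £4.280175 → £4.28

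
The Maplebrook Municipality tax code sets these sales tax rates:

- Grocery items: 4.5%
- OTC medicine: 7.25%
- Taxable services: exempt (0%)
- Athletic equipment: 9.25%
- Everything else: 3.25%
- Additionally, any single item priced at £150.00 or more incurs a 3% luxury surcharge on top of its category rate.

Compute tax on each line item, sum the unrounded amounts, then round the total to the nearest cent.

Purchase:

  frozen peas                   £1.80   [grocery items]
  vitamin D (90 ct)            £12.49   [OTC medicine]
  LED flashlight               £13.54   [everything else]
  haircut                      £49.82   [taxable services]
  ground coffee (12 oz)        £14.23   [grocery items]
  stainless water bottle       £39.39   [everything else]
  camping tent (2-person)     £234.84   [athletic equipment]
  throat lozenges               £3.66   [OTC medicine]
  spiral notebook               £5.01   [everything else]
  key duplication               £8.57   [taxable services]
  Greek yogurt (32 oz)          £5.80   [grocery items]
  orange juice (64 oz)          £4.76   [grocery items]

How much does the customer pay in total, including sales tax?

£426.93

Frozen peas £1.80: grocery items → 4.5% → £0.081
Vitamin D (90 ct) £12.49: OTC medicine → 7.25% → £0.905525
LED flashlight £13.54: everything else → 3.25% → £0.44005
Haircut £49.82: taxable services → 0% → £0.00
Ground coffee (12 oz) £14.23: grocery items → 4.5% → £0.64035
Stainless water bottle £39.39: everything else → 3.25% → £1.280175
Camping tent (2-person) £234.84: athletic equipment → 9.25% + 3% surcharge = 12.25% → £28.7679
Throat lozenges £3.66: OTC medicine → 7.25% → £0.26535
Spiral notebook £5.01: everything else → 3.25% → £0.162825
Key duplication £8.57: taxable services → 0% → £0.00
Greek yogurt (32 oz) £5.80: grocery items → 4.5% → £0.261
Orange juice (64 oz) £4.76: grocery items → 4.5% → £0.2142
Subtotal = £393.91; unrounded tax = £33.018375 → £33.02; total due = £426.93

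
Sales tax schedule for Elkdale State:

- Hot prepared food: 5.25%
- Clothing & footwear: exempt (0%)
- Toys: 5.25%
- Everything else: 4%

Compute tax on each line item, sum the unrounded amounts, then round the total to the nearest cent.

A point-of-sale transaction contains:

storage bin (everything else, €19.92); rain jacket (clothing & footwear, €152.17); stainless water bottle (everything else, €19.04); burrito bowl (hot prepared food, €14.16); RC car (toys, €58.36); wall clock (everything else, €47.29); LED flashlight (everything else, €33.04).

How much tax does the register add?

€8.58

Storage bin €19.92: everything else → 4% → €0.7968
Rain jacket €152.17: clothing & footwear → 0% → €0.00
Stainless water bottle €19.04: everything else → 4% → €0.7616
Burrito bowl €14.16: hot prepared food → 5.25% → €0.7434
RC car €58.36: toys → 5.25% → €3.0639
Wall clock €47.29: everything else → 4% → €1.8916
LED flashlight €33.04: everything else → 4% → €1.3216
Unrounded tax sum = €8.5789 → €8.58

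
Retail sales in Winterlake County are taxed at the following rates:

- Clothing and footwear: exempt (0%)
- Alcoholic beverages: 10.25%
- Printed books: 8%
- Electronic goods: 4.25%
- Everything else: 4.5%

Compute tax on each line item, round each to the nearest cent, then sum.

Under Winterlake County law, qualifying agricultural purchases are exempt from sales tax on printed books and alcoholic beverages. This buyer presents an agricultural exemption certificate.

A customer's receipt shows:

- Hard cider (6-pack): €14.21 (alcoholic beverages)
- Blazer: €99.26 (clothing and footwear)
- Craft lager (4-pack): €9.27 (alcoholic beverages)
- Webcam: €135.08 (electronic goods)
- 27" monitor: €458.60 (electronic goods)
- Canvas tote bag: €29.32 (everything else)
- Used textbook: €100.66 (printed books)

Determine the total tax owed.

€26.55

Hard cider (6-pack) €14.21: alcoholic beverages, buyer-exempt → 0% → €0.00
Blazer €99.26: clothing and footwear → 0% → €0.00
Craft lager (4-pack) €9.27: alcoholic beverages, buyer-exempt → 0% → €0.00
Webcam €135.08: electronic goods → 4.25% → €5.74
27" monitor €458.60: electronic goods → 4.25% → €19.49
Canvas tote bag €29.32: everything else → 4.5% → €1.32
Used textbook €100.66: printed books, buyer-exempt → 0% → €0.00
Total tax = €5.74 + €19.49 + €1.32 = €26.55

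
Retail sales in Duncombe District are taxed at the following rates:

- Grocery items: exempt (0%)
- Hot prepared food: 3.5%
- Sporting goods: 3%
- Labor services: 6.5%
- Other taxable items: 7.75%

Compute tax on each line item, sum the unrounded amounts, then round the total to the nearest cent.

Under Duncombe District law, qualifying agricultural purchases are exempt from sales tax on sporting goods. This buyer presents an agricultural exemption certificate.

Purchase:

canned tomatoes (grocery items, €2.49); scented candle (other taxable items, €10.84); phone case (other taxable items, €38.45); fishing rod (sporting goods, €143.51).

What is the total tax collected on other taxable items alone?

€3.82

Scented candle €10.84: other taxable items → 7.75% → €0.8401
Phone case €38.45: other taxable items → 7.75% → €2.979875
Tax on other taxable items: unrounded sum = €3.819975 → €3.82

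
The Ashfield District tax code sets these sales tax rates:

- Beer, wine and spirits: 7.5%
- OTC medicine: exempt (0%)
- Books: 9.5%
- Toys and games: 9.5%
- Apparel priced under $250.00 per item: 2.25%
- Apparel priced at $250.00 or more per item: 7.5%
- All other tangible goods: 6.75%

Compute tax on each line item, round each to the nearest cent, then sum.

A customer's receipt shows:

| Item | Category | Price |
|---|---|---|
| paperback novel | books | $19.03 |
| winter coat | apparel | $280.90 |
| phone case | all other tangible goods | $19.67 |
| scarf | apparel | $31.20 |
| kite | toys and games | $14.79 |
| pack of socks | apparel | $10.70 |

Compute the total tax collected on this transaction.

Paperback novel $19.03: books → 9.5% → $1.81
Winter coat $280.90: apparel, $250.00 or more → 7.5% → $21.07
Phone case $19.67: all other tangible goods → 6.75% → $1.33
Scarf $31.20: apparel, under $250.00 → 2.25% → $0.70
Kite $14.79: toys and games → 9.5% → $1.41
Pack of socks $10.70: apparel, under $250.00 → 2.25% → $0.24
Total tax = $1.81 + $21.07 + $1.33 + $0.70 + $1.41 + $0.24 = $26.56

$26.56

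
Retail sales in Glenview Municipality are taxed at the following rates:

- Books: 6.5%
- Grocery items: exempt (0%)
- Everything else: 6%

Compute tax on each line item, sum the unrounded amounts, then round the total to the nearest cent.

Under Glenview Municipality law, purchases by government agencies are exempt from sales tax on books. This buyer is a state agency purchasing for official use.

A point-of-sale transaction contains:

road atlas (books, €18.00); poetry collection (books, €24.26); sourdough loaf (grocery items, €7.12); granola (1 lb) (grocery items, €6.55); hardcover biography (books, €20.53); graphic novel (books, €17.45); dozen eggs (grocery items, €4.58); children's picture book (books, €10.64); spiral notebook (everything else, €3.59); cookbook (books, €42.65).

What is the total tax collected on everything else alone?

€0.22

Spiral notebook €3.59: everything else → 6% → €0.2154
Tax on everything else: unrounded sum = €0.2154 → €0.22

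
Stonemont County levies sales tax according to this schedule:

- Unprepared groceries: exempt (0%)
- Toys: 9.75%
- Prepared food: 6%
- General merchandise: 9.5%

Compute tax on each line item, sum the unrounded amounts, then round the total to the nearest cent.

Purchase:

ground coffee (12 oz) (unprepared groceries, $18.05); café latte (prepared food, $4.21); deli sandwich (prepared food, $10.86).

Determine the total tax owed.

Ground coffee (12 oz) $18.05: unprepared groceries → 0% → $0.00
Café latte $4.21: prepared food → 6% → $0.2526
Deli sandwich $10.86: prepared food → 6% → $0.6516
Unrounded tax sum = $0.9042 → $0.90

$0.90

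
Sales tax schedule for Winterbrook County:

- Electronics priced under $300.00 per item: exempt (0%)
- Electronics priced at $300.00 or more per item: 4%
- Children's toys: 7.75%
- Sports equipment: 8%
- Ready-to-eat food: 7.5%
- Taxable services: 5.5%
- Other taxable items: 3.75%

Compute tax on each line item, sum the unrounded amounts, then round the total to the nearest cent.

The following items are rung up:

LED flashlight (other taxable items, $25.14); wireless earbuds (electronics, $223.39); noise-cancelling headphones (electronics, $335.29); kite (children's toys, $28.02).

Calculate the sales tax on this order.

$16.53

LED flashlight $25.14: other taxable items → 3.75% → $0.94275
Wireless earbuds $223.39: electronics, under $300.00 → 0% → $0.00
Noise-cancelling headphones $335.29: electronics, $300.00 or more → 4% → $13.4116
Kite $28.02: children's toys → 7.75% → $2.17155
Unrounded tax sum = $16.5259 → $16.53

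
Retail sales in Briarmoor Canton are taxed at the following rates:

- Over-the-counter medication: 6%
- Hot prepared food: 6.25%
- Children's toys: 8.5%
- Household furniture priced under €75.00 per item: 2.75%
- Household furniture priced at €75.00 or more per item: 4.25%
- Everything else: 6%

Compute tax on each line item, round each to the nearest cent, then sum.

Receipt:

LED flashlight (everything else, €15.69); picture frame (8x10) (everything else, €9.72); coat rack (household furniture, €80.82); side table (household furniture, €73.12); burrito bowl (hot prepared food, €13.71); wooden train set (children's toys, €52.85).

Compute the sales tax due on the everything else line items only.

€1.52

LED flashlight €15.69: everything else → 6% → €0.94
Picture frame (8x10) €9.72: everything else → 6% → €0.58
Tax on everything else = €0.94 + €0.58 = €1.52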